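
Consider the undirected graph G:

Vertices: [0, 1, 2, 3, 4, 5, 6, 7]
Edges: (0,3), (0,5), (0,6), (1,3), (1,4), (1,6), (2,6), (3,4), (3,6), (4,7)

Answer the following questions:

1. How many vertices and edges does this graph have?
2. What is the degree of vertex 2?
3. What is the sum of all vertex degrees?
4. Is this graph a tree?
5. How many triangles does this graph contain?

Count: 8 vertices, 10 edges.
Vertex 2 has neighbors [6], degree = 1.
Handshaking lemma: 2 * 10 = 20.
A tree on 8 vertices has 7 edges. This graph has 10 edges (3 extra). Not a tree.
Number of triangles = 3.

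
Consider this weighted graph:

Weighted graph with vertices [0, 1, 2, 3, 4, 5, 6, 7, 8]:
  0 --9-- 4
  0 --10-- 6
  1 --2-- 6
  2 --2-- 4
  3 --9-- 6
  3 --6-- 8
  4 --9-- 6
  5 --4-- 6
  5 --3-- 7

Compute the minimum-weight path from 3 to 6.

Using Dijkstra's algorithm from vertex 3:
Shortest path: 3 -> 6
Total weight: 9 = 9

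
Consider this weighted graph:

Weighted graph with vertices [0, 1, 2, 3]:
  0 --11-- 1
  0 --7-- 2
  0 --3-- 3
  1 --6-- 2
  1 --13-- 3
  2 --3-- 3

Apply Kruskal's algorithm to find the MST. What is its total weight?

Applying Kruskal's algorithm (sort edges by weight, add if no cycle):
  Add (0,3) w=3
  Add (2,3) w=3
  Add (1,2) w=6
  Skip (0,2) w=7 (creates cycle)
  Skip (0,1) w=11 (creates cycle)
  Skip (1,3) w=13 (creates cycle)
MST weight = 12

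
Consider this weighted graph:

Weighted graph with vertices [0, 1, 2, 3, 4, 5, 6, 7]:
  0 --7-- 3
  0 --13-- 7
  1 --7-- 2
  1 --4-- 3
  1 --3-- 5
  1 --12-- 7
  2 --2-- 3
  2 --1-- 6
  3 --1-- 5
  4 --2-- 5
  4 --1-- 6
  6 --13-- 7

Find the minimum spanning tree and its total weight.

Applying Kruskal's algorithm (sort edges by weight, add if no cycle):
  Add (2,6) w=1
  Add (3,5) w=1
  Add (4,6) w=1
  Add (2,3) w=2
  Skip (4,5) w=2 (creates cycle)
  Add (1,5) w=3
  Skip (1,3) w=4 (creates cycle)
  Add (0,3) w=7
  Skip (1,2) w=7 (creates cycle)
  Add (1,7) w=12
  Skip (0,7) w=13 (creates cycle)
  Skip (6,7) w=13 (creates cycle)
MST weight = 27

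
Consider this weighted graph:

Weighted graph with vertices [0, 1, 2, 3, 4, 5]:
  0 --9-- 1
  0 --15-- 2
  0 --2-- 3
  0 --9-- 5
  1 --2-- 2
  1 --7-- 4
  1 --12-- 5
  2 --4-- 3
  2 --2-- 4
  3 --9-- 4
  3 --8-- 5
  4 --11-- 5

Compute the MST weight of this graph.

Applying Kruskal's algorithm (sort edges by weight, add if no cycle):
  Add (0,3) w=2
  Add (1,2) w=2
  Add (2,4) w=2
  Add (2,3) w=4
  Skip (1,4) w=7 (creates cycle)
  Add (3,5) w=8
  Skip (0,5) w=9 (creates cycle)
  Skip (0,1) w=9 (creates cycle)
  Skip (3,4) w=9 (creates cycle)
  Skip (4,5) w=11 (creates cycle)
  Skip (1,5) w=12 (creates cycle)
  Skip (0,2) w=15 (creates cycle)
MST weight = 18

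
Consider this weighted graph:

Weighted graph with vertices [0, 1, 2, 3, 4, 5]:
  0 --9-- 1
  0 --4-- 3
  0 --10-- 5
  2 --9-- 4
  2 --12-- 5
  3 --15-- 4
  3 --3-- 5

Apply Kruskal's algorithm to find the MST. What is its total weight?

Applying Kruskal's algorithm (sort edges by weight, add if no cycle):
  Add (3,5) w=3
  Add (0,3) w=4
  Add (0,1) w=9
  Add (2,4) w=9
  Skip (0,5) w=10 (creates cycle)
  Add (2,5) w=12
  Skip (3,4) w=15 (creates cycle)
MST weight = 37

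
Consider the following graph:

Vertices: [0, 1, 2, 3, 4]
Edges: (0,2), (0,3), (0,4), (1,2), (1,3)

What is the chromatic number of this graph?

The graph has a maximum clique of size 2 (lower bound on chromatic number).
A valid 2-coloring: {0: 0, 1: 0, 2: 1, 3: 1, 4: 1}.
Chromatic number = 2.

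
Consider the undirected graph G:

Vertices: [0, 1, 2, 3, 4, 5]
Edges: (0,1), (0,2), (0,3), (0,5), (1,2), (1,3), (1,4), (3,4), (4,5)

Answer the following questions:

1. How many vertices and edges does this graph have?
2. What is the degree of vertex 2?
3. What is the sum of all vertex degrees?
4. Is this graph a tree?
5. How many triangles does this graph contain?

Count: 6 vertices, 9 edges.
Vertex 2 has neighbors [0, 1], degree = 2.
Handshaking lemma: 2 * 9 = 18.
A tree on 6 vertices has 5 edges. This graph has 9 edges (4 extra). Not a tree.
Number of triangles = 3.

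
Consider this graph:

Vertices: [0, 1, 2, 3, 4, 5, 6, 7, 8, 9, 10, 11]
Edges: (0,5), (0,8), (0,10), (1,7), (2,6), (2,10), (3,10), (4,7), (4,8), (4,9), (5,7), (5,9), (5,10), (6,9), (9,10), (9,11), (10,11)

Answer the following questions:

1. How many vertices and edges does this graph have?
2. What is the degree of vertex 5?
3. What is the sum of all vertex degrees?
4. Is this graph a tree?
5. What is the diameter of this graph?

Count: 12 vertices, 17 edges.
Vertex 5 has neighbors [0, 7, 9, 10], degree = 4.
Handshaking lemma: 2 * 17 = 34.
A tree on 12 vertices has 11 edges. This graph has 17 edges (6 extra). Not a tree.
Diameter (longest shortest path) = 4.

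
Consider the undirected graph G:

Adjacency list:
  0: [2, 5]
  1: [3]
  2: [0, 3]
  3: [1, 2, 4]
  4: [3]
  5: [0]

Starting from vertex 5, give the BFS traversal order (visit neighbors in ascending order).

BFS from vertex 5 (neighbors processed in ascending order):
Visit order: 5, 0, 2, 3, 1, 4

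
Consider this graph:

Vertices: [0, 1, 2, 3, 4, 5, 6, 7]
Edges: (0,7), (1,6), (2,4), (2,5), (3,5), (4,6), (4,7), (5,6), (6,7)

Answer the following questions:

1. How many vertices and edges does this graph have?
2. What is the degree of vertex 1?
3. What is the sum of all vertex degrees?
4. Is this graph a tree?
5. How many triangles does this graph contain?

Count: 8 vertices, 9 edges.
Vertex 1 has neighbors [6], degree = 1.
Handshaking lemma: 2 * 9 = 18.
A tree on 8 vertices has 7 edges. This graph has 9 edges (2 extra). Not a tree.
Number of triangles = 1.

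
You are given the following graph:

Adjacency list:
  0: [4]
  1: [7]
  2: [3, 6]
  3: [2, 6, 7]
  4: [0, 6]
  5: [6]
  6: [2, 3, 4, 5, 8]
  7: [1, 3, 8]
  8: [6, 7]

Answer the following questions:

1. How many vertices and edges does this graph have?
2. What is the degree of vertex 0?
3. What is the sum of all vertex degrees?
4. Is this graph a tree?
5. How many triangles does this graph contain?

Count: 9 vertices, 10 edges.
Vertex 0 has neighbors [4], degree = 1.
Handshaking lemma: 2 * 10 = 20.
A tree on 9 vertices has 8 edges. This graph has 10 edges (2 extra). Not a tree.
Number of triangles = 1.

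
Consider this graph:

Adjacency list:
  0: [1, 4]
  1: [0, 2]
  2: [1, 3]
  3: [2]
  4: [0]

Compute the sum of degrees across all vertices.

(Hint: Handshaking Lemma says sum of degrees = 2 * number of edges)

Count edges: 4 edges.
By Handshaking Lemma: sum of degrees = 2 * 4 = 8.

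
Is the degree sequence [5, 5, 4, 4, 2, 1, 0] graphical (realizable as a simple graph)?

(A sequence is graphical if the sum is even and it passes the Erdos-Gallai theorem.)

Sum of degrees = 21. Sum is odd, so the sequence is NOT graphical.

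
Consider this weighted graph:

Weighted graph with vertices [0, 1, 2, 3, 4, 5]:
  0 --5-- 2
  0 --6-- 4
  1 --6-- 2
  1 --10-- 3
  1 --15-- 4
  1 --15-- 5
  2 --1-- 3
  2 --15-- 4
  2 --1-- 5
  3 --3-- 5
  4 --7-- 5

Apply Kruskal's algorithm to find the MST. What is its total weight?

Applying Kruskal's algorithm (sort edges by weight, add if no cycle):
  Add (2,3) w=1
  Add (2,5) w=1
  Skip (3,5) w=3 (creates cycle)
  Add (0,2) w=5
  Add (0,4) w=6
  Add (1,2) w=6
  Skip (4,5) w=7 (creates cycle)
  Skip (1,3) w=10 (creates cycle)
  Skip (1,4) w=15 (creates cycle)
  Skip (1,5) w=15 (creates cycle)
  Skip (2,4) w=15 (creates cycle)
MST weight = 19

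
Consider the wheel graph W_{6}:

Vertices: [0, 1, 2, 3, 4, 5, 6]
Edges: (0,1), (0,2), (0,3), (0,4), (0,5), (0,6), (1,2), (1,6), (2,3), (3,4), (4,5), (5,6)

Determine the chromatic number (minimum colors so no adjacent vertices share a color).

W_{6} = C_{6} plus a hub adjacent to every cycle vertex.
The outer cycle needs 2 colors (even cycle); the hub is adjacent to all of them so needs a fresh color.
Chromatic number = 2 + 1 = 3.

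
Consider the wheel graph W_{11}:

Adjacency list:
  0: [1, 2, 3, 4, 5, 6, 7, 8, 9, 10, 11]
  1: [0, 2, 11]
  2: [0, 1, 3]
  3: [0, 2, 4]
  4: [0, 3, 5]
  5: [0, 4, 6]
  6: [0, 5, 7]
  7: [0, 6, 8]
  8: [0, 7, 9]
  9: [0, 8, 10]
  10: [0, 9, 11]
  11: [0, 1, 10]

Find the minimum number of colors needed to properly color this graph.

W_{11} = C_{11} plus a hub adjacent to every cycle vertex.
The outer cycle needs 3 colors (odd cycle); the hub is adjacent to all of them so needs a fresh color.
Chromatic number = 3 + 1 = 4.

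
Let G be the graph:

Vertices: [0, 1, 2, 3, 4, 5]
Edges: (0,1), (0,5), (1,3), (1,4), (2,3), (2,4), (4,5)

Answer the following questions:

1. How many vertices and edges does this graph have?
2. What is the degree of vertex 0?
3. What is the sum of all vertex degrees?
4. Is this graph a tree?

Count: 6 vertices, 7 edges.
Vertex 0 has neighbors [1, 5], degree = 2.
Handshaking lemma: 2 * 7 = 14.
A tree on 6 vertices has 5 edges. This graph has 7 edges (2 extra). Not a tree.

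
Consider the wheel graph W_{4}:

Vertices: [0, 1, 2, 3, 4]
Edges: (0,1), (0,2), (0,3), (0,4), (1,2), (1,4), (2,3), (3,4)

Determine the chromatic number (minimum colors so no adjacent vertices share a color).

W_{4} = C_{4} plus a hub adjacent to every cycle vertex.
The outer cycle needs 2 colors (even cycle); the hub is adjacent to all of them so needs a fresh color.
Chromatic number = 2 + 1 = 3.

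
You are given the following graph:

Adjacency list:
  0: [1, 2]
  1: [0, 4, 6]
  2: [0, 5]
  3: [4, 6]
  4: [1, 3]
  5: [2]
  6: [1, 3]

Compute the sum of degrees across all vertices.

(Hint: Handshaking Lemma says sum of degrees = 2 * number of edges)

Count edges: 7 edges.
By Handshaking Lemma: sum of degrees = 2 * 7 = 14.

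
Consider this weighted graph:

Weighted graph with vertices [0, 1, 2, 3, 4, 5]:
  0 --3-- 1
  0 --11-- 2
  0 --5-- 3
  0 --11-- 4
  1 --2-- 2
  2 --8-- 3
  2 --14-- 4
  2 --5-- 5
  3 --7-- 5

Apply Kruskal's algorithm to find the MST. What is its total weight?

Applying Kruskal's algorithm (sort edges by weight, add if no cycle):
  Add (1,2) w=2
  Add (0,1) w=3
  Add (0,3) w=5
  Add (2,5) w=5
  Skip (3,5) w=7 (creates cycle)
  Skip (2,3) w=8 (creates cycle)
  Add (0,4) w=11
  Skip (0,2) w=11 (creates cycle)
  Skip (2,4) w=14 (creates cycle)
MST weight = 26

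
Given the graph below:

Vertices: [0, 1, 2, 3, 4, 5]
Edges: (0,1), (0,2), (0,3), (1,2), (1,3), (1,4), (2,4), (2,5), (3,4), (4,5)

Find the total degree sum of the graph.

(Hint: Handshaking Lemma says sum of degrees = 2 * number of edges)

Count edges: 10 edges.
By Handshaking Lemma: sum of degrees = 2 * 10 = 20.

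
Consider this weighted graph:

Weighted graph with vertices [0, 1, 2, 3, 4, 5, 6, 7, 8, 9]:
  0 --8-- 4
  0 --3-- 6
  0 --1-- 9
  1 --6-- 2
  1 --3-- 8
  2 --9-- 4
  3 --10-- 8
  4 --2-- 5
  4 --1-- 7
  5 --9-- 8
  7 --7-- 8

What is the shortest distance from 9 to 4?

Using Dijkstra's algorithm from vertex 9:
Shortest path: 9 -> 0 -> 4
Total weight: 1 + 8 = 9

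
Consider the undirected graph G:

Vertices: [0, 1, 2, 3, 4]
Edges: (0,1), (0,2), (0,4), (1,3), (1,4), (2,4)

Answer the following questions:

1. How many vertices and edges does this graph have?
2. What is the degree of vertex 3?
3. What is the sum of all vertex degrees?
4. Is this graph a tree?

Count: 5 vertices, 6 edges.
Vertex 3 has neighbors [1], degree = 1.
Handshaking lemma: 2 * 6 = 12.
A tree on 5 vertices has 4 edges. This graph has 6 edges (2 extra). Not a tree.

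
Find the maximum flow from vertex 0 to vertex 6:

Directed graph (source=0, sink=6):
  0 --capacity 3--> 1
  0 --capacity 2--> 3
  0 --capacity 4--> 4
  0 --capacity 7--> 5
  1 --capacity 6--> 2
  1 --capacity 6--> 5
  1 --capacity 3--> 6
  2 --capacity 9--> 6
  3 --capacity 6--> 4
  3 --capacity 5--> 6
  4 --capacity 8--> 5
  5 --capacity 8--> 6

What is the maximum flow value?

Computing max flow:
  Flow on (0->1): 3/3
  Flow on (0->3): 2/2
  Flow on (0->4): 4/4
  Flow on (0->5): 4/7
  Flow on (1->6): 3/3
  Flow on (3->6): 2/5
  Flow on (4->5): 4/8
  Flow on (5->6): 8/8
Maximum flow = 13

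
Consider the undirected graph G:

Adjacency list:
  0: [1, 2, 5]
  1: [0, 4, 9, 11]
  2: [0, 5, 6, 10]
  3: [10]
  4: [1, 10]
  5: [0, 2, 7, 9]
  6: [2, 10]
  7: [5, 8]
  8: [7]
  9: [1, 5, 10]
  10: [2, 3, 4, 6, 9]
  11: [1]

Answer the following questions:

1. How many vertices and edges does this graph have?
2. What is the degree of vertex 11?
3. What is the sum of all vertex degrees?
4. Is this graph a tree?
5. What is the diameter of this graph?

Count: 12 vertices, 16 edges.
Vertex 11 has neighbors [1], degree = 1.
Handshaking lemma: 2 * 16 = 32.
A tree on 12 vertices has 11 edges. This graph has 16 edges (5 extra). Not a tree.
Diameter (longest shortest path) = 5.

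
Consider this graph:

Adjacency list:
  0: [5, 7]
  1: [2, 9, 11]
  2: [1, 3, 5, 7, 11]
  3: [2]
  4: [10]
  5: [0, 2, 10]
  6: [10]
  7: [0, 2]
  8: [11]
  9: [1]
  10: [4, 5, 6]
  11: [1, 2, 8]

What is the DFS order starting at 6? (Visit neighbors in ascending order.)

DFS from vertex 6 (neighbors processed in ascending order):
Visit order: 6, 10, 4, 5, 0, 7, 2, 1, 9, 11, 8, 3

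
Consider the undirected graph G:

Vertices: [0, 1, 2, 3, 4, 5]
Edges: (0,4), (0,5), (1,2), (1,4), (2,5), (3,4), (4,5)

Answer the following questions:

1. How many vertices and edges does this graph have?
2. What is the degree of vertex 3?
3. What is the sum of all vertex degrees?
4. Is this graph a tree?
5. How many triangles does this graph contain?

Count: 6 vertices, 7 edges.
Vertex 3 has neighbors [4], degree = 1.
Handshaking lemma: 2 * 7 = 14.
A tree on 6 vertices has 5 edges. This graph has 7 edges (2 extra). Not a tree.
Number of triangles = 1.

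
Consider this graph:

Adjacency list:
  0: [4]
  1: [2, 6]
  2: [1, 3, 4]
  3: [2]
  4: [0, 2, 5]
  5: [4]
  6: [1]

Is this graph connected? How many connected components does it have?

Checking connectivity: the graph has 1 connected component(s).
All vertices are reachable from each other. The graph IS connected.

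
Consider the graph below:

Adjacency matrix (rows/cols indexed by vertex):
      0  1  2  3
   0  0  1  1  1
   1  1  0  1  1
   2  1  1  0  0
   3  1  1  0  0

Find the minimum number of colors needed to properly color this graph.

The graph has a maximum clique of size 3 (lower bound on chromatic number).
A valid 3-coloring: {0: 0, 1: 1, 2: 2, 3: 2}.
Chromatic number = 3.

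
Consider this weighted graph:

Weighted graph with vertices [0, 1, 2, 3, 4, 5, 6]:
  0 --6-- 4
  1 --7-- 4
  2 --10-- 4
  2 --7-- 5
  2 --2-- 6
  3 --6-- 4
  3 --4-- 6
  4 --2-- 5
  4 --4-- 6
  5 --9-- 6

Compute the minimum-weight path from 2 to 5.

Using Dijkstra's algorithm from vertex 2:
Shortest path: 2 -> 5
Total weight: 7 = 7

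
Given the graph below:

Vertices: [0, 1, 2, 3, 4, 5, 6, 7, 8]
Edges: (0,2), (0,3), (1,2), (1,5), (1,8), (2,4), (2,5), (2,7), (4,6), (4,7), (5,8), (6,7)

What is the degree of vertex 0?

Vertex 0 has neighbors [2, 3], so deg(0) = 2.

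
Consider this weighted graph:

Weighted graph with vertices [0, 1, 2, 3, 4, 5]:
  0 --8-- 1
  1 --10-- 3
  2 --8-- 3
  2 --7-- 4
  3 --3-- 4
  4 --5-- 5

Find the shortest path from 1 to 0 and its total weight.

Using Dijkstra's algorithm from vertex 1:
Shortest path: 1 -> 0
Total weight: 8 = 8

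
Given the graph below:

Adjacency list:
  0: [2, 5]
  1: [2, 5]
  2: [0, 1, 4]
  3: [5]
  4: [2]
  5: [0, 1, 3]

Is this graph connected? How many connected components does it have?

Checking connectivity: the graph has 1 connected component(s).
All vertices are reachable from each other. The graph IS connected.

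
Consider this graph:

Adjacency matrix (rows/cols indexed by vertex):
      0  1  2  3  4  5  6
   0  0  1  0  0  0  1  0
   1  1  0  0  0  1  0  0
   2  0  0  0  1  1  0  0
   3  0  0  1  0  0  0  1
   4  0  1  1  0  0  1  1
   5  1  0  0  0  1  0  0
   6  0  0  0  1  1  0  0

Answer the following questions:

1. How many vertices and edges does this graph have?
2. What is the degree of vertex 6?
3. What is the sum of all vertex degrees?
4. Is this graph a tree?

Count: 7 vertices, 8 edges.
Vertex 6 has neighbors [3, 4], degree = 2.
Handshaking lemma: 2 * 8 = 16.
A tree on 7 vertices has 6 edges. This graph has 8 edges (2 extra). Not a tree.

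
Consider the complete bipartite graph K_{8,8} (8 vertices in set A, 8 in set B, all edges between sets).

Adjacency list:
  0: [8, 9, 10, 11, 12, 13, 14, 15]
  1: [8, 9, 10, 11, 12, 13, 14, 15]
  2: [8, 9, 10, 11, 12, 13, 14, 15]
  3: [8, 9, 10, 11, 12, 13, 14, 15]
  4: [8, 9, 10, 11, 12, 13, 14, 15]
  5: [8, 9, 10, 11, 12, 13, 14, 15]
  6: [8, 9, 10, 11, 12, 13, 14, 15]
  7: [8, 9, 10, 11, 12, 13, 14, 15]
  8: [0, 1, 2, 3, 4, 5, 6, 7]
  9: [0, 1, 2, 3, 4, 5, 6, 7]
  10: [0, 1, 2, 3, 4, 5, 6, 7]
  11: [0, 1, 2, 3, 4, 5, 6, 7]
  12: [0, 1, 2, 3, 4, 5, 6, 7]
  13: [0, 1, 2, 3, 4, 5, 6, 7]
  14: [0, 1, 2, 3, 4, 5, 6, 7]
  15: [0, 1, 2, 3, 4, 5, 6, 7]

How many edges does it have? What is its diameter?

K_{8,8} has 8 * 8 = 64 edges.
Any vertex reaches any opposite-side vertex in 1 step; same-side vertices reach in 2 steps via any opposite-side vertex.
Diameter = 2.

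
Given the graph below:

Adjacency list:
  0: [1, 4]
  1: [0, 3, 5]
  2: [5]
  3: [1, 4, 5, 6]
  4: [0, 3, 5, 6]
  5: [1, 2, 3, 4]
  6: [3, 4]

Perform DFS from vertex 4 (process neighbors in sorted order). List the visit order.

DFS from vertex 4 (neighbors processed in ascending order):
Visit order: 4, 0, 1, 3, 5, 2, 6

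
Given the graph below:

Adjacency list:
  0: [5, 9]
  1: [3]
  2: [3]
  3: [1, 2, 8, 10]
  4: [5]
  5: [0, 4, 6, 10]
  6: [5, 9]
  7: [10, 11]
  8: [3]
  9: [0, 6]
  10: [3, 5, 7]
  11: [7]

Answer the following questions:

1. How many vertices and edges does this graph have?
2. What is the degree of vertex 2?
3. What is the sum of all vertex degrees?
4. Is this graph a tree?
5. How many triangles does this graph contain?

Count: 12 vertices, 12 edges.
Vertex 2 has neighbors [3], degree = 1.
Handshaking lemma: 2 * 12 = 24.
A tree on 12 vertices has 11 edges. This graph has 12 edges (1 extra). Not a tree.
Number of triangles = 0.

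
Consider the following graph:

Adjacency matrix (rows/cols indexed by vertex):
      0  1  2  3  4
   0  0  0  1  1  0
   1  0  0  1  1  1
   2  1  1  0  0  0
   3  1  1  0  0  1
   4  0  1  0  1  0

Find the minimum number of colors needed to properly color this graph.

The graph has a maximum clique of size 3 (lower bound on chromatic number).
A valid 3-coloring: {0: 0, 1: 0, 2: 1, 3: 1, 4: 2}.
Chromatic number = 3.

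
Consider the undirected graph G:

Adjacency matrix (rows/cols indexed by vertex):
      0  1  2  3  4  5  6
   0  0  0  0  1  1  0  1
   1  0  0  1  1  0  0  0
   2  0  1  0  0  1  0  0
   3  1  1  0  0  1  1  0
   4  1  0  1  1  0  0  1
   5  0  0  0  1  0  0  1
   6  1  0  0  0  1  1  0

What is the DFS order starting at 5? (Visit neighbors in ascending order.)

DFS from vertex 5 (neighbors processed in ascending order):
Visit order: 5, 3, 0, 4, 2, 1, 6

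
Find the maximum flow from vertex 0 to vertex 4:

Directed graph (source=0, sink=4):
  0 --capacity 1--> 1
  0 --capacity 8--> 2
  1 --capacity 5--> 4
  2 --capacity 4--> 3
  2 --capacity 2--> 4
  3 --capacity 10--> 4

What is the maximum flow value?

Computing max flow:
  Flow on (0->1): 1/1
  Flow on (0->2): 6/8
  Flow on (1->4): 1/5
  Flow on (2->3): 4/4
  Flow on (2->4): 2/2
  Flow on (3->4): 4/10
Maximum flow = 7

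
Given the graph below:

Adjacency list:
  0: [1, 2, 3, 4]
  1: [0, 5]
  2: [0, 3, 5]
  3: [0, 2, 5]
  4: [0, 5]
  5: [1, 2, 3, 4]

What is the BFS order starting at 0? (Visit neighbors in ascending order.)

BFS from vertex 0 (neighbors processed in ascending order):
Visit order: 0, 1, 2, 3, 4, 5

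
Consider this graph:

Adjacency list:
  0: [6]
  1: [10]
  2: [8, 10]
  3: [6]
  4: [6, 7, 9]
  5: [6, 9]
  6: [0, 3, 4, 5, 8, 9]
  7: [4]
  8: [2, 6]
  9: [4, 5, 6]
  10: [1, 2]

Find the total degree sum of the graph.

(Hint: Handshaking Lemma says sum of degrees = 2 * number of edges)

Count edges: 12 edges.
By Handshaking Lemma: sum of degrees = 2 * 12 = 24.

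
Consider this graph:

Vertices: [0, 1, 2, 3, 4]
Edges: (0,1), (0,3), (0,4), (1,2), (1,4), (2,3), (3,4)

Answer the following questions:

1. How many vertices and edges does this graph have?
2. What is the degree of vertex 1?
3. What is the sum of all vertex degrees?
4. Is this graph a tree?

Count: 5 vertices, 7 edges.
Vertex 1 has neighbors [0, 2, 4], degree = 3.
Handshaking lemma: 2 * 7 = 14.
A tree on 5 vertices has 4 edges. This graph has 7 edges (3 extra). Not a tree.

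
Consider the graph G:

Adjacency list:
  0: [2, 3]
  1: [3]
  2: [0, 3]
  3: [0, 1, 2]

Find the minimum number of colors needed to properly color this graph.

The graph has a maximum clique of size 3 (lower bound on chromatic number).
A valid 3-coloring: {0: 1, 1: 1, 2: 2, 3: 0}.
Chromatic number = 3.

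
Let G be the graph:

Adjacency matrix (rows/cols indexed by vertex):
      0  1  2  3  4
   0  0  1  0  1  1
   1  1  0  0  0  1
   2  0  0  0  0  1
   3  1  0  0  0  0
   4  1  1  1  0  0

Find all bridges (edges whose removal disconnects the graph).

A bridge is an edge whose removal increases the number of connected components.
Bridges found: (0,3), (2,4)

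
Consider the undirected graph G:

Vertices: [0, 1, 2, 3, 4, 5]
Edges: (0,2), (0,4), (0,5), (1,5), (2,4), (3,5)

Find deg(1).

Vertex 1 has neighbors [5], so deg(1) = 1.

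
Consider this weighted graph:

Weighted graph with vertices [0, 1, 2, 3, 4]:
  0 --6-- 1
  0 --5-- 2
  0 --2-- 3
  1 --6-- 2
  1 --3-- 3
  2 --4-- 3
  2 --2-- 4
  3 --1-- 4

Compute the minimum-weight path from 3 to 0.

Using Dijkstra's algorithm from vertex 3:
Shortest path: 3 -> 0
Total weight: 2 = 2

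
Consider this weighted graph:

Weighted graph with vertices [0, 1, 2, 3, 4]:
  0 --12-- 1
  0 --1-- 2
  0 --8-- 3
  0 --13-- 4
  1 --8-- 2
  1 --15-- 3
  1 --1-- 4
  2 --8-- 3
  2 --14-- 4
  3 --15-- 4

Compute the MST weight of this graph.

Applying Kruskal's algorithm (sort edges by weight, add if no cycle):
  Add (0,2) w=1
  Add (1,4) w=1
  Add (0,3) w=8
  Add (1,2) w=8
  Skip (2,3) w=8 (creates cycle)
  Skip (0,1) w=12 (creates cycle)
  Skip (0,4) w=13 (creates cycle)
  Skip (2,4) w=14 (creates cycle)
  Skip (1,3) w=15 (creates cycle)
  Skip (3,4) w=15 (creates cycle)
MST weight = 18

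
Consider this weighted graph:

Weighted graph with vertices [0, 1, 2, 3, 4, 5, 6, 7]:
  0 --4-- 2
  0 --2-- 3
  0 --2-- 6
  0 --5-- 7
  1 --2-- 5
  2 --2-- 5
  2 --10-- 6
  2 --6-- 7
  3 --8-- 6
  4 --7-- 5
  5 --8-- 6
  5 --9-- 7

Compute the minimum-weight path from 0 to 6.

Using Dijkstra's algorithm from vertex 0:
Shortest path: 0 -> 6
Total weight: 2 = 2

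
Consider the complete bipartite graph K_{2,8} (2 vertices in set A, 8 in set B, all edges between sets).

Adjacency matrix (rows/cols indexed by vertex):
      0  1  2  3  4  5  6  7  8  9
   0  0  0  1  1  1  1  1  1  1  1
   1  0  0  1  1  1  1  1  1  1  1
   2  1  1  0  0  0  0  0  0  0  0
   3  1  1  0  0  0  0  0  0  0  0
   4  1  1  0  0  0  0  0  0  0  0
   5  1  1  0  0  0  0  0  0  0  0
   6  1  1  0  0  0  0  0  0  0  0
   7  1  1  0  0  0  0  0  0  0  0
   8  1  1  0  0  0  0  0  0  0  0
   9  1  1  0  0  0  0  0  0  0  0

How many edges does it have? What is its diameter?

K_{2,8} has 2 * 8 = 16 edges.
Any vertex reaches any opposite-side vertex in 1 step; same-side vertices reach in 2 steps via any opposite-side vertex.
Diameter = 2.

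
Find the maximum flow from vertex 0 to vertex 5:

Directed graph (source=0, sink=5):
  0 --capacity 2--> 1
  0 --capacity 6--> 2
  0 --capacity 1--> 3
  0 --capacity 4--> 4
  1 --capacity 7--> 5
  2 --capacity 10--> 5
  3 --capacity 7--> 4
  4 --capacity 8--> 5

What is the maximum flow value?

Computing max flow:
  Flow on (0->1): 2/2
  Flow on (0->2): 6/6
  Flow on (0->3): 1/1
  Flow on (0->4): 4/4
  Flow on (1->5): 2/7
  Flow on (2->5): 6/10
  Flow on (3->4): 1/7
  Flow on (4->5): 5/8
Maximum flow = 13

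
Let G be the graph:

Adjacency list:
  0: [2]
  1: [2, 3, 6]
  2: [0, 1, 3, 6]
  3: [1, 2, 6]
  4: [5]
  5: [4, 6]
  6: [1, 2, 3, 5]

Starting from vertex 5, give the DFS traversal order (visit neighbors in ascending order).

DFS from vertex 5 (neighbors processed in ascending order):
Visit order: 5, 4, 6, 1, 2, 0, 3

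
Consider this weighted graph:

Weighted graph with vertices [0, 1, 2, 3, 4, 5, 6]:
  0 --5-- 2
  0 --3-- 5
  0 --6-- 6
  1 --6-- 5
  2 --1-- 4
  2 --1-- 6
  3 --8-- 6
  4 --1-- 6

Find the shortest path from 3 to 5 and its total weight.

Using Dijkstra's algorithm from vertex 3:
Shortest path: 3 -> 6 -> 0 -> 5
Total weight: 8 + 6 + 3 = 17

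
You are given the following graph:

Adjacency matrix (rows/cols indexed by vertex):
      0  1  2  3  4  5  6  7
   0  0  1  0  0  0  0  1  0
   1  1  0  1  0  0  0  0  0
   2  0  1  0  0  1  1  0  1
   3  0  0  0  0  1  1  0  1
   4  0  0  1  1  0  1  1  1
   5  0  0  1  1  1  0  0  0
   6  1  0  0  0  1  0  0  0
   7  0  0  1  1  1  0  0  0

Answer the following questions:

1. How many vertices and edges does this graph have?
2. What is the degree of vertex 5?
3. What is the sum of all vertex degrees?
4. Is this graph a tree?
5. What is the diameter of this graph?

Count: 8 vertices, 12 edges.
Vertex 5 has neighbors [2, 3, 4], degree = 3.
Handshaking lemma: 2 * 12 = 24.
A tree on 8 vertices has 7 edges. This graph has 12 edges (5 extra). Not a tree.
Diameter (longest shortest path) = 3.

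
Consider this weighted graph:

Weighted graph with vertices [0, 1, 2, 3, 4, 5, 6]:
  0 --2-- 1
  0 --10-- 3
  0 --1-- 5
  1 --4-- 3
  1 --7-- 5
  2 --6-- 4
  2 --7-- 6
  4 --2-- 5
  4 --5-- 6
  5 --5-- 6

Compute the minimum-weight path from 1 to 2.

Using Dijkstra's algorithm from vertex 1:
Shortest path: 1 -> 0 -> 5 -> 4 -> 2
Total weight: 2 + 1 + 2 + 6 = 11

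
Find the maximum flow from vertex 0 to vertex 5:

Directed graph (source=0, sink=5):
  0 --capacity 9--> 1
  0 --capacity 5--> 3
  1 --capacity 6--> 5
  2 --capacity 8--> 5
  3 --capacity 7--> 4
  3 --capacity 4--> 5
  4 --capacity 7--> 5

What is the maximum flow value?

Computing max flow:
  Flow on (0->1): 6/9
  Flow on (0->3): 5/5
  Flow on (1->5): 6/6
  Flow on (3->4): 1/7
  Flow on (3->5): 4/4
  Flow on (4->5): 1/7
Maximum flow = 11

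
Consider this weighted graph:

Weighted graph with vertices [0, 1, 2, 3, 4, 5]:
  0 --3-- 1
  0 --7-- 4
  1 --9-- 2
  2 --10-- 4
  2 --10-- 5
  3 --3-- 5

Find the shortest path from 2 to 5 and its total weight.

Using Dijkstra's algorithm from vertex 2:
Shortest path: 2 -> 5
Total weight: 10 = 10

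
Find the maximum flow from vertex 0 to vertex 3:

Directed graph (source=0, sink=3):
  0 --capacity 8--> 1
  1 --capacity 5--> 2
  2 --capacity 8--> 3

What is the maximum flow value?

Computing max flow:
  Flow on (0->1): 5/8
  Flow on (1->2): 5/5
  Flow on (2->3): 5/8
Maximum flow = 5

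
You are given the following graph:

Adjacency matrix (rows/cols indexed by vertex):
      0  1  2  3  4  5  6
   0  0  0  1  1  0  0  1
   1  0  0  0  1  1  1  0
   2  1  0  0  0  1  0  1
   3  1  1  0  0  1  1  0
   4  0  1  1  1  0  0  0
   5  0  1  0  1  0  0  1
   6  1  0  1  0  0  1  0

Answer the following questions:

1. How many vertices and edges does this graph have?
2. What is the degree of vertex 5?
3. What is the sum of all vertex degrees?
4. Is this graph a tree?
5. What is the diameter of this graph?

Count: 7 vertices, 11 edges.
Vertex 5 has neighbors [1, 3, 6], degree = 3.
Handshaking lemma: 2 * 11 = 22.
A tree on 7 vertices has 6 edges. This graph has 11 edges (5 extra). Not a tree.
Diameter (longest shortest path) = 2.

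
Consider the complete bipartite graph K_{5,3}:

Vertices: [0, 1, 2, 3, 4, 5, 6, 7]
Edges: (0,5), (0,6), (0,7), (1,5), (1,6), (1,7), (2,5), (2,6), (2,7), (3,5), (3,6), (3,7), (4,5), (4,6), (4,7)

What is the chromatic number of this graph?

K_{5,3} is bipartite: vertices split into two independent sets of size 5 and 3.
Color one set 0, the other 1. No adjacent vertices share a color.
Chromatic number = 2.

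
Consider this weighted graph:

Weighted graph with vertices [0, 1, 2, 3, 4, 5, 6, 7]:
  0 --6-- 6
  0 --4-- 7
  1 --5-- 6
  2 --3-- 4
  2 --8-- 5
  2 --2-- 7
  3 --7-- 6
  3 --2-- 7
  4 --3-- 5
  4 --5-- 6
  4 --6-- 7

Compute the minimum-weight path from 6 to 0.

Using Dijkstra's algorithm from vertex 6:
Shortest path: 6 -> 0
Total weight: 6 = 6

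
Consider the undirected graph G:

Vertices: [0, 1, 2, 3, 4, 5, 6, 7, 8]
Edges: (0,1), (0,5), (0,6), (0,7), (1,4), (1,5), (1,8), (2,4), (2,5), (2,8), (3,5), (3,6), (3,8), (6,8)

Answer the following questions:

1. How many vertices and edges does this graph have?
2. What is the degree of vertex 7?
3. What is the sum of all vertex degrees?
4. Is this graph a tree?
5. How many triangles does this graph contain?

Count: 9 vertices, 14 edges.
Vertex 7 has neighbors [0], degree = 1.
Handshaking lemma: 2 * 14 = 28.
A tree on 9 vertices has 8 edges. This graph has 14 edges (6 extra). Not a tree.
Number of triangles = 2.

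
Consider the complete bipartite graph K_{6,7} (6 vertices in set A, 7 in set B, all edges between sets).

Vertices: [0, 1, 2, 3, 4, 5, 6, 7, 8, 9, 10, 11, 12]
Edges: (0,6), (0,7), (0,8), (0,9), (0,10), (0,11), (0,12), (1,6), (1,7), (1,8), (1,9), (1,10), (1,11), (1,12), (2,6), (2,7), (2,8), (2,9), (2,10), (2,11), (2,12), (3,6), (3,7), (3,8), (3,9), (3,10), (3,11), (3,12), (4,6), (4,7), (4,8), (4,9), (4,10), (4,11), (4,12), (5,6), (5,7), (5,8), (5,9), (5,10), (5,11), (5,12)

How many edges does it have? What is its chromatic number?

K_{6,7} has 6 * 7 = 42 edges.
Bipartite graphs have chromatic number 2 (color each partition differently).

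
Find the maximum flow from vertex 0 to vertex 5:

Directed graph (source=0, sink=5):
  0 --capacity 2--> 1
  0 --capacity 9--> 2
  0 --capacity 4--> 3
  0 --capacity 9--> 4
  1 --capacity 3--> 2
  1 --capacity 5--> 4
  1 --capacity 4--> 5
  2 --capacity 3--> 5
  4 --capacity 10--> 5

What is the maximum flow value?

Computing max flow:
  Flow on (0->1): 2/2
  Flow on (0->2): 3/9
  Flow on (0->4): 9/9
  Flow on (1->5): 2/4
  Flow on (2->5): 3/3
  Flow on (4->5): 9/10
Maximum flow = 14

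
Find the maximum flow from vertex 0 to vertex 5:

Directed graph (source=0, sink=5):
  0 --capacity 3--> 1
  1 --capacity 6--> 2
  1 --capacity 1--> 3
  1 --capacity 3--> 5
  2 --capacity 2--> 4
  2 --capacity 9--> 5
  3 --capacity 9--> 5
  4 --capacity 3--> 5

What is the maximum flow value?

Computing max flow:
  Flow on (0->1): 3/3
  Flow on (1->5): 3/3
Maximum flow = 3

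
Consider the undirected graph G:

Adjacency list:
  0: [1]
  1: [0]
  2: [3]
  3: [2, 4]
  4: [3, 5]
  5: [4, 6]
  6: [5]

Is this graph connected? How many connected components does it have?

Checking connectivity: the graph has 2 connected component(s).
Components: [[0, 1], [2, 3, 4, 5, 6]]. The graph is NOT connected.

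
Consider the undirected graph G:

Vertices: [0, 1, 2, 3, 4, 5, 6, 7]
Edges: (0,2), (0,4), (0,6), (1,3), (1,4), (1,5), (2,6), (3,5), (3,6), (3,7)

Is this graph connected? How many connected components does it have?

Checking connectivity: the graph has 1 connected component(s).
All vertices are reachable from each other. The graph IS connected.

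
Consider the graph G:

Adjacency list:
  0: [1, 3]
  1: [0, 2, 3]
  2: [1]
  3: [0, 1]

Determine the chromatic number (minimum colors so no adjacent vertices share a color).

The graph has a maximum clique of size 3 (lower bound on chromatic number).
A valid 3-coloring: {0: 1, 1: 0, 2: 1, 3: 2}.
Chromatic number = 3.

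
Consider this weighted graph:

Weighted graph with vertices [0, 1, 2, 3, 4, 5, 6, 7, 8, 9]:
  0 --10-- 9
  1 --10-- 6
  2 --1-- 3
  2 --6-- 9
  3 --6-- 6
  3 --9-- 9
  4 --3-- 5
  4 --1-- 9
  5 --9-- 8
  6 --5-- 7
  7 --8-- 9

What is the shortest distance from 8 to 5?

Using Dijkstra's algorithm from vertex 8:
Shortest path: 8 -> 5
Total weight: 9 = 9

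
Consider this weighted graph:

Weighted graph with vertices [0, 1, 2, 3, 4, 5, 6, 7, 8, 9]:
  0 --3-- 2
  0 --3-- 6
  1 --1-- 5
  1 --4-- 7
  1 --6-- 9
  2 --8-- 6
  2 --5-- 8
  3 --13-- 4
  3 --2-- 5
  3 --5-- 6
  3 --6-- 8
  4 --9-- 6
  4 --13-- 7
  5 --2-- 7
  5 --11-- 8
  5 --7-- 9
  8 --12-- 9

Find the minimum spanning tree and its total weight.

Applying Kruskal's algorithm (sort edges by weight, add if no cycle):
  Add (1,5) w=1
  Add (3,5) w=2
  Add (5,7) w=2
  Add (0,2) w=3
  Add (0,6) w=3
  Skip (1,7) w=4 (creates cycle)
  Add (2,8) w=5
  Add (3,6) w=5
  Add (1,9) w=6
  Skip (3,8) w=6 (creates cycle)
  Skip (5,9) w=7 (creates cycle)
  Skip (2,6) w=8 (creates cycle)
  Add (4,6) w=9
  Skip (5,8) w=11 (creates cycle)
  Skip (8,9) w=12 (creates cycle)
  Skip (3,4) w=13 (creates cycle)
  Skip (4,7) w=13 (creates cycle)
MST weight = 36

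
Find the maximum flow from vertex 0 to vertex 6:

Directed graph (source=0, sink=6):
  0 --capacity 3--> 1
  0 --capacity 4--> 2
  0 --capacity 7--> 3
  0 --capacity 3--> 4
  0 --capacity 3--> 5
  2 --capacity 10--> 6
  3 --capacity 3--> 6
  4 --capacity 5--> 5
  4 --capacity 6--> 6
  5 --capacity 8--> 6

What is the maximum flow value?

Computing max flow:
  Flow on (0->2): 4/4
  Flow on (0->3): 3/7
  Flow on (0->4): 3/3
  Flow on (0->5): 3/3
  Flow on (2->6): 4/10
  Flow on (3->6): 3/3
  Flow on (4->6): 3/6
  Flow on (5->6): 3/8
Maximum flow = 13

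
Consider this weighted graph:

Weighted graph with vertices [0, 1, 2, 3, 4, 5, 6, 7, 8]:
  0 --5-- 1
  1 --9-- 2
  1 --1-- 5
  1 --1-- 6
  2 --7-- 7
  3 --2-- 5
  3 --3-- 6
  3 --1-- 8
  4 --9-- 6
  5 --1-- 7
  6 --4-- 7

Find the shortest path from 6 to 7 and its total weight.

Using Dijkstra's algorithm from vertex 6:
Shortest path: 6 -> 1 -> 5 -> 7
Total weight: 1 + 1 + 1 = 3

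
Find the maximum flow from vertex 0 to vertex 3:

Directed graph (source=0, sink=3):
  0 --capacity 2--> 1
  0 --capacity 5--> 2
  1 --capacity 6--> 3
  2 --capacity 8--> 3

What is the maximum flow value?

Computing max flow:
  Flow on (0->1): 2/2
  Flow on (0->2): 5/5
  Flow on (1->3): 2/6
  Flow on (2->3): 5/8
Maximum flow = 7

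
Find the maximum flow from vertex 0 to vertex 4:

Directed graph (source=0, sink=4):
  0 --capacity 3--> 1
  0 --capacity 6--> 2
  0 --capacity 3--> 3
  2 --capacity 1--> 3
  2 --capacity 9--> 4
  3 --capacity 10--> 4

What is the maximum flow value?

Computing max flow:
  Flow on (0->2): 6/6
  Flow on (0->3): 3/3
  Flow on (2->4): 6/9
  Flow on (3->4): 3/10
Maximum flow = 9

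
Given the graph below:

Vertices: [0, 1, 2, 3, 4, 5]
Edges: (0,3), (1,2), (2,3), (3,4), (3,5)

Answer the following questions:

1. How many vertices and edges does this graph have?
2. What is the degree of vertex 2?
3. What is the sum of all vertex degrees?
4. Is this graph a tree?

Count: 6 vertices, 5 edges.
Vertex 2 has neighbors [1, 3], degree = 2.
Handshaking lemma: 2 * 5 = 10.
A graph is a tree iff it is connected and has exactly n-1 edges. This graph is connected (all 6 vertices in one component) and has 6-1 = 5 edges. It is a tree.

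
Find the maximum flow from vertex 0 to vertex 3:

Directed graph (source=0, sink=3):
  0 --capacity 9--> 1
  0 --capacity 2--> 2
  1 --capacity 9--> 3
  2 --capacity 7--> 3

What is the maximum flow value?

Computing max flow:
  Flow on (0->1): 9/9
  Flow on (0->2): 2/2
  Flow on (1->3): 9/9
  Flow on (2->3): 2/7
Maximum flow = 11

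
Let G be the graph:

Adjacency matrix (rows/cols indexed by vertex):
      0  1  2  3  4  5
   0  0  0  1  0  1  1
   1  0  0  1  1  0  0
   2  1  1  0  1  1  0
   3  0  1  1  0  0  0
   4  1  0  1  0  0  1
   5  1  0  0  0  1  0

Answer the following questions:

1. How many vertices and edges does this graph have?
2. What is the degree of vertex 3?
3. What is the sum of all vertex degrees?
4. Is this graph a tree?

Count: 6 vertices, 8 edges.
Vertex 3 has neighbors [1, 2], degree = 2.
Handshaking lemma: 2 * 8 = 16.
A tree on 6 vertices has 5 edges. This graph has 8 edges (3 extra). Not a tree.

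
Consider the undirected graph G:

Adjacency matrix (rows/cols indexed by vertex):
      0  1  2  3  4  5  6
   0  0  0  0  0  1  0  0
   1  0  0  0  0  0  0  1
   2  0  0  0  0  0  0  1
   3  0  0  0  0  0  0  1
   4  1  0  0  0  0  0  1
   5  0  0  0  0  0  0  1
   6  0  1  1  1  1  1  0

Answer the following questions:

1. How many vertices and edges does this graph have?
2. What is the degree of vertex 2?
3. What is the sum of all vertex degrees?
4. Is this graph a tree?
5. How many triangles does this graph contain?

Count: 7 vertices, 6 edges.
Vertex 2 has neighbors [6], degree = 1.
Handshaking lemma: 2 * 6 = 12.
A graph is a tree iff it is connected and has exactly n-1 edges. This graph is connected (all 7 vertices in one component) and has 7-1 = 6 edges. It is a tree.
Number of triangles = 0.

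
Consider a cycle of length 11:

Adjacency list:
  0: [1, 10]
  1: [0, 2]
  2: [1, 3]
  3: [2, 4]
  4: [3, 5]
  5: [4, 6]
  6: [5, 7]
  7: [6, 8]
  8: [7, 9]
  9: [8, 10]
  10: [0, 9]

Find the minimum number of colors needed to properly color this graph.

This is an odd cycle (C_11). Odd cycles are not bipartite (any 2-coloring forces two adjacent vertices to match), and 3 colors suffice.
Chromatic number = 3.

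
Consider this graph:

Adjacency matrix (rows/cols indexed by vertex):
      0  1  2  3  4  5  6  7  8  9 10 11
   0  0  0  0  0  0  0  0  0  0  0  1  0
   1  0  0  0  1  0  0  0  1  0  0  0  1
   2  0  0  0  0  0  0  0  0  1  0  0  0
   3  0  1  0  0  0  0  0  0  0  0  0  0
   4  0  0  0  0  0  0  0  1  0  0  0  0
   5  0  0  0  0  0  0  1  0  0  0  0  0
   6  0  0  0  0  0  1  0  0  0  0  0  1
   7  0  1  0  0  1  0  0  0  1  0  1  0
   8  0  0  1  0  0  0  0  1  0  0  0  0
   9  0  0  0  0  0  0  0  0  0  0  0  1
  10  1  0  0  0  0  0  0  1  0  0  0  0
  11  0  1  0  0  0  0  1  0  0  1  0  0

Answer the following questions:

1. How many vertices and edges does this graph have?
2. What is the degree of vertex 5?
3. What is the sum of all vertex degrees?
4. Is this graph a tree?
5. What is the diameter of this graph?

Count: 12 vertices, 11 edges.
Vertex 5 has neighbors [6], degree = 1.
Handshaking lemma: 2 * 11 = 22.
A graph is a tree iff it is connected and has exactly n-1 edges. This graph is connected (all 12 vertices in one component) and has 12-1 = 11 edges. It is a tree.
Diameter (longest shortest path) = 6.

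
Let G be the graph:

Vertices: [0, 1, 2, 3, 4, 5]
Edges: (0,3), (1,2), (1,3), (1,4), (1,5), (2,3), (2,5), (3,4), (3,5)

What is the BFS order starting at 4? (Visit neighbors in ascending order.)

BFS from vertex 4 (neighbors processed in ascending order):
Visit order: 4, 1, 3, 2, 5, 0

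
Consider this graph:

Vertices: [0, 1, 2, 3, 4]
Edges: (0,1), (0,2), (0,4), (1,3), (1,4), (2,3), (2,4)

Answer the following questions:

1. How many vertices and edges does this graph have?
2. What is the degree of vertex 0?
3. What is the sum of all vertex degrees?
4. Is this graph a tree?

Count: 5 vertices, 7 edges.
Vertex 0 has neighbors [1, 2, 4], degree = 3.
Handshaking lemma: 2 * 7 = 14.
A tree on 5 vertices has 4 edges. This graph has 7 edges (3 extra). Not a tree.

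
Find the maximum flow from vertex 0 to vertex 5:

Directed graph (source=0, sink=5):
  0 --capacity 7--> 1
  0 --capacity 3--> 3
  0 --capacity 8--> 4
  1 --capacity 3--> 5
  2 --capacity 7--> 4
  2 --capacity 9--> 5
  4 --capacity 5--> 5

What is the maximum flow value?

Computing max flow:
  Flow on (0->1): 3/7
  Flow on (0->4): 5/8
  Flow on (1->5): 3/3
  Flow on (4->5): 5/5
Maximum flow = 8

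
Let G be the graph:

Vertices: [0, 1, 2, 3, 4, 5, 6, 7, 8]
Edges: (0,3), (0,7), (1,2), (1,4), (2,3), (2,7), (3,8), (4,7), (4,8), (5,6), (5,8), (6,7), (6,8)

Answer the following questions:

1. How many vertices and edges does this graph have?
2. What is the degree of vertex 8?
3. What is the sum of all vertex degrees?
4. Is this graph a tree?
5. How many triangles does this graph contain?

Count: 9 vertices, 13 edges.
Vertex 8 has neighbors [3, 4, 5, 6], degree = 4.
Handshaking lemma: 2 * 13 = 26.
A tree on 9 vertices has 8 edges. This graph has 13 edges (5 extra). Not a tree.
Number of triangles = 1.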